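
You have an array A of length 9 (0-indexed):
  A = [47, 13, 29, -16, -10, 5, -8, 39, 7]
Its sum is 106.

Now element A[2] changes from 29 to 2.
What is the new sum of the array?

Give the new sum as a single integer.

Answer: 79

Derivation:
Old value at index 2: 29
New value at index 2: 2
Delta = 2 - 29 = -27
New sum = old_sum + delta = 106 + (-27) = 79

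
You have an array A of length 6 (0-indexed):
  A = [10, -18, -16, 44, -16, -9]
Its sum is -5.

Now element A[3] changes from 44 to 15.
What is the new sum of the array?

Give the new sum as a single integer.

Old value at index 3: 44
New value at index 3: 15
Delta = 15 - 44 = -29
New sum = old_sum + delta = -5 + (-29) = -34

Answer: -34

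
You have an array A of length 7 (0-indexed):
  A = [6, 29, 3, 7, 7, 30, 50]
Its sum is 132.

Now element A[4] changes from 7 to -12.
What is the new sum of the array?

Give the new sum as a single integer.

Answer: 113

Derivation:
Old value at index 4: 7
New value at index 4: -12
Delta = -12 - 7 = -19
New sum = old_sum + delta = 132 + (-19) = 113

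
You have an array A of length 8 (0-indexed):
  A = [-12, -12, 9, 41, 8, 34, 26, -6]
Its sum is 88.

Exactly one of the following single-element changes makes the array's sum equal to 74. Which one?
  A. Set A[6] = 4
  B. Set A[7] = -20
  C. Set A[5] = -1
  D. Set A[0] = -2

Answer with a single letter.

Answer: B

Derivation:
Option A: A[6] 26->4, delta=-22, new_sum=88+(-22)=66
Option B: A[7] -6->-20, delta=-14, new_sum=88+(-14)=74 <-- matches target
Option C: A[5] 34->-1, delta=-35, new_sum=88+(-35)=53
Option D: A[0] -12->-2, delta=10, new_sum=88+(10)=98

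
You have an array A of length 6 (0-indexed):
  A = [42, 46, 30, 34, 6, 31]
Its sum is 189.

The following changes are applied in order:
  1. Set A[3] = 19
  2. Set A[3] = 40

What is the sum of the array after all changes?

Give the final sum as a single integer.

Initial sum: 189
Change 1: A[3] 34 -> 19, delta = -15, sum = 174
Change 2: A[3] 19 -> 40, delta = 21, sum = 195

Answer: 195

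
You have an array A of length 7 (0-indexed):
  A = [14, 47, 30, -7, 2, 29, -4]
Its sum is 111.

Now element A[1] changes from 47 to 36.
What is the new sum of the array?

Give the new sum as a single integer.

Old value at index 1: 47
New value at index 1: 36
Delta = 36 - 47 = -11
New sum = old_sum + delta = 111 + (-11) = 100

Answer: 100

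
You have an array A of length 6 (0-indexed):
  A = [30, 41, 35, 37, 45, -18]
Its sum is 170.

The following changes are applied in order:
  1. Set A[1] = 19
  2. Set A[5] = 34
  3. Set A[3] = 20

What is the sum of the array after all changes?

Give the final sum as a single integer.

Initial sum: 170
Change 1: A[1] 41 -> 19, delta = -22, sum = 148
Change 2: A[5] -18 -> 34, delta = 52, sum = 200
Change 3: A[3] 37 -> 20, delta = -17, sum = 183

Answer: 183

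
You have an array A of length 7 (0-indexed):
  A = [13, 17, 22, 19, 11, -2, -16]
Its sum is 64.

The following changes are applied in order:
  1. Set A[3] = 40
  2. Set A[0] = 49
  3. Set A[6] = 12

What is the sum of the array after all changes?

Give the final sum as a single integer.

Answer: 149

Derivation:
Initial sum: 64
Change 1: A[3] 19 -> 40, delta = 21, sum = 85
Change 2: A[0] 13 -> 49, delta = 36, sum = 121
Change 3: A[6] -16 -> 12, delta = 28, sum = 149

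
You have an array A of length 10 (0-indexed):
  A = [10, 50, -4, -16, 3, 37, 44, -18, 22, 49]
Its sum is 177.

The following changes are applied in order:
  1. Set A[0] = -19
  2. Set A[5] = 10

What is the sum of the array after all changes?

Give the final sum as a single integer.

Initial sum: 177
Change 1: A[0] 10 -> -19, delta = -29, sum = 148
Change 2: A[5] 37 -> 10, delta = -27, sum = 121

Answer: 121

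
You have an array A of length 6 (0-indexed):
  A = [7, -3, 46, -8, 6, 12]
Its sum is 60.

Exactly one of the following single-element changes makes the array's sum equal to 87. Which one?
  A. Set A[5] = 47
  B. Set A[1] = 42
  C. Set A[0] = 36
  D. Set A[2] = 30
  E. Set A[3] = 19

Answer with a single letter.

Option A: A[5] 12->47, delta=35, new_sum=60+(35)=95
Option B: A[1] -3->42, delta=45, new_sum=60+(45)=105
Option C: A[0] 7->36, delta=29, new_sum=60+(29)=89
Option D: A[2] 46->30, delta=-16, new_sum=60+(-16)=44
Option E: A[3] -8->19, delta=27, new_sum=60+(27)=87 <-- matches target

Answer: E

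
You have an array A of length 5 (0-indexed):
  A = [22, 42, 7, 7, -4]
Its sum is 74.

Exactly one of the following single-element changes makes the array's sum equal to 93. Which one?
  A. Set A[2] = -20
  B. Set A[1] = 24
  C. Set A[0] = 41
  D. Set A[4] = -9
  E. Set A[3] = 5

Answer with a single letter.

Answer: C

Derivation:
Option A: A[2] 7->-20, delta=-27, new_sum=74+(-27)=47
Option B: A[1] 42->24, delta=-18, new_sum=74+(-18)=56
Option C: A[0] 22->41, delta=19, new_sum=74+(19)=93 <-- matches target
Option D: A[4] -4->-9, delta=-5, new_sum=74+(-5)=69
Option E: A[3] 7->5, delta=-2, new_sum=74+(-2)=72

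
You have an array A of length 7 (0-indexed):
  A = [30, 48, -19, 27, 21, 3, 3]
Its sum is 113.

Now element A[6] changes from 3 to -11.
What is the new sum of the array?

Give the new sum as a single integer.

Old value at index 6: 3
New value at index 6: -11
Delta = -11 - 3 = -14
New sum = old_sum + delta = 113 + (-14) = 99

Answer: 99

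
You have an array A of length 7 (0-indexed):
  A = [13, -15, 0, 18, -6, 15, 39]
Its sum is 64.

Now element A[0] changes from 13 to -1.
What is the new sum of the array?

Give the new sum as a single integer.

Answer: 50

Derivation:
Old value at index 0: 13
New value at index 0: -1
Delta = -1 - 13 = -14
New sum = old_sum + delta = 64 + (-14) = 50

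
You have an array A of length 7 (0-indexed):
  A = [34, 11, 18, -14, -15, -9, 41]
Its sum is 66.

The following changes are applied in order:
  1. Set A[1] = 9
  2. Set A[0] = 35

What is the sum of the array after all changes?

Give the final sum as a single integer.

Answer: 65

Derivation:
Initial sum: 66
Change 1: A[1] 11 -> 9, delta = -2, sum = 64
Change 2: A[0] 34 -> 35, delta = 1, sum = 65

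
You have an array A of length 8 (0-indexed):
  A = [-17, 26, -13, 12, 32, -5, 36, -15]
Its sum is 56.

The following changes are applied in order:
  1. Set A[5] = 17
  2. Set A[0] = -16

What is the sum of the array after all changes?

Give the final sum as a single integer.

Initial sum: 56
Change 1: A[5] -5 -> 17, delta = 22, sum = 78
Change 2: A[0] -17 -> -16, delta = 1, sum = 79

Answer: 79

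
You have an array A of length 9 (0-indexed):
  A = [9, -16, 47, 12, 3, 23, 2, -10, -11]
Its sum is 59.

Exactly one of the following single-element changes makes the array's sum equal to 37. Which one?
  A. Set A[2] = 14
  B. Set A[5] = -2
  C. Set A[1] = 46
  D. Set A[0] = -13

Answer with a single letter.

Option A: A[2] 47->14, delta=-33, new_sum=59+(-33)=26
Option B: A[5] 23->-2, delta=-25, new_sum=59+(-25)=34
Option C: A[1] -16->46, delta=62, new_sum=59+(62)=121
Option D: A[0] 9->-13, delta=-22, new_sum=59+(-22)=37 <-- matches target

Answer: D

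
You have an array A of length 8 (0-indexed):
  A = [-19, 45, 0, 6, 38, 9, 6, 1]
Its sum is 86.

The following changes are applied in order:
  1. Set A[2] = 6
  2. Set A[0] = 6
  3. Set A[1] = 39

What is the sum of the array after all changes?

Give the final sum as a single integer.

Answer: 111

Derivation:
Initial sum: 86
Change 1: A[2] 0 -> 6, delta = 6, sum = 92
Change 2: A[0] -19 -> 6, delta = 25, sum = 117
Change 3: A[1] 45 -> 39, delta = -6, sum = 111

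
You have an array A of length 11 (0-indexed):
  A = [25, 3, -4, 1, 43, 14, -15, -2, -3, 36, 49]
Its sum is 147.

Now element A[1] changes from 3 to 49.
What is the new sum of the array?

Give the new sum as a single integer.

Old value at index 1: 3
New value at index 1: 49
Delta = 49 - 3 = 46
New sum = old_sum + delta = 147 + (46) = 193

Answer: 193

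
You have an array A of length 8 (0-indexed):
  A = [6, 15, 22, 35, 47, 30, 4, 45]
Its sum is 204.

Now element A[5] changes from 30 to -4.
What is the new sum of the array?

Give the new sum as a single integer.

Answer: 170

Derivation:
Old value at index 5: 30
New value at index 5: -4
Delta = -4 - 30 = -34
New sum = old_sum + delta = 204 + (-34) = 170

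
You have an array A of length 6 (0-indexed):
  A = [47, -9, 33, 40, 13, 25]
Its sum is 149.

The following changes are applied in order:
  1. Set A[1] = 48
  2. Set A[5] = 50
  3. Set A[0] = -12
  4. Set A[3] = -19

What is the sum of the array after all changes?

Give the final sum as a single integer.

Answer: 113

Derivation:
Initial sum: 149
Change 1: A[1] -9 -> 48, delta = 57, sum = 206
Change 2: A[5] 25 -> 50, delta = 25, sum = 231
Change 3: A[0] 47 -> -12, delta = -59, sum = 172
Change 4: A[3] 40 -> -19, delta = -59, sum = 113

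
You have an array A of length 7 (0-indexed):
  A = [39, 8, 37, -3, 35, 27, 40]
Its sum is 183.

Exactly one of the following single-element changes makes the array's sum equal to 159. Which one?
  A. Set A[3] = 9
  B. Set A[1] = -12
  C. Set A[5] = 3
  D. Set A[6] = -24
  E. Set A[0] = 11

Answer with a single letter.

Option A: A[3] -3->9, delta=12, new_sum=183+(12)=195
Option B: A[1] 8->-12, delta=-20, new_sum=183+(-20)=163
Option C: A[5] 27->3, delta=-24, new_sum=183+(-24)=159 <-- matches target
Option D: A[6] 40->-24, delta=-64, new_sum=183+(-64)=119
Option E: A[0] 39->11, delta=-28, new_sum=183+(-28)=155

Answer: C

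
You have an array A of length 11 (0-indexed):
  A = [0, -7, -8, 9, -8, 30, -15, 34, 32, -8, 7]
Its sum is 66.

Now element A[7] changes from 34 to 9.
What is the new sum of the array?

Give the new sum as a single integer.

Answer: 41

Derivation:
Old value at index 7: 34
New value at index 7: 9
Delta = 9 - 34 = -25
New sum = old_sum + delta = 66 + (-25) = 41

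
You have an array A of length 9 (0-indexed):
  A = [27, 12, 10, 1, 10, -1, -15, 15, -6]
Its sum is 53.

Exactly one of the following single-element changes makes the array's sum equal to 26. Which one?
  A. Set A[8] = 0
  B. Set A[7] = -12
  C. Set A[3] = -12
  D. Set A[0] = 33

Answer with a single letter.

Answer: B

Derivation:
Option A: A[8] -6->0, delta=6, new_sum=53+(6)=59
Option B: A[7] 15->-12, delta=-27, new_sum=53+(-27)=26 <-- matches target
Option C: A[3] 1->-12, delta=-13, new_sum=53+(-13)=40
Option D: A[0] 27->33, delta=6, new_sum=53+(6)=59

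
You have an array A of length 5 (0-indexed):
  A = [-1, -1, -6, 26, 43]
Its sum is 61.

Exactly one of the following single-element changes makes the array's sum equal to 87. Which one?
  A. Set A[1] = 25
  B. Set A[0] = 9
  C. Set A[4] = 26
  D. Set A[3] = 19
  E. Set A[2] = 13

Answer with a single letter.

Answer: A

Derivation:
Option A: A[1] -1->25, delta=26, new_sum=61+(26)=87 <-- matches target
Option B: A[0] -1->9, delta=10, new_sum=61+(10)=71
Option C: A[4] 43->26, delta=-17, new_sum=61+(-17)=44
Option D: A[3] 26->19, delta=-7, new_sum=61+(-7)=54
Option E: A[2] -6->13, delta=19, new_sum=61+(19)=80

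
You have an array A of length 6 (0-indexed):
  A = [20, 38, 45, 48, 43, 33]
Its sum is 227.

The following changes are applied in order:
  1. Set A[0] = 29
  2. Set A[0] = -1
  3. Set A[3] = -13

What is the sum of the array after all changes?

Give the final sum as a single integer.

Initial sum: 227
Change 1: A[0] 20 -> 29, delta = 9, sum = 236
Change 2: A[0] 29 -> -1, delta = -30, sum = 206
Change 3: A[3] 48 -> -13, delta = -61, sum = 145

Answer: 145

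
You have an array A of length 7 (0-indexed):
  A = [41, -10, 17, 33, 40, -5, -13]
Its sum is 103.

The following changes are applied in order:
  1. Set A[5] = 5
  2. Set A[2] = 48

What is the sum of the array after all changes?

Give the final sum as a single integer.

Answer: 144

Derivation:
Initial sum: 103
Change 1: A[5] -5 -> 5, delta = 10, sum = 113
Change 2: A[2] 17 -> 48, delta = 31, sum = 144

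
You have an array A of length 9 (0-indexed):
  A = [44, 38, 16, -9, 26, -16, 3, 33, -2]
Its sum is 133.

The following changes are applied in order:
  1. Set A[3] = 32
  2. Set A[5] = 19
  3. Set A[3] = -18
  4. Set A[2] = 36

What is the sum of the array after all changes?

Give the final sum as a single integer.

Initial sum: 133
Change 1: A[3] -9 -> 32, delta = 41, sum = 174
Change 2: A[5] -16 -> 19, delta = 35, sum = 209
Change 3: A[3] 32 -> -18, delta = -50, sum = 159
Change 4: A[2] 16 -> 36, delta = 20, sum = 179

Answer: 179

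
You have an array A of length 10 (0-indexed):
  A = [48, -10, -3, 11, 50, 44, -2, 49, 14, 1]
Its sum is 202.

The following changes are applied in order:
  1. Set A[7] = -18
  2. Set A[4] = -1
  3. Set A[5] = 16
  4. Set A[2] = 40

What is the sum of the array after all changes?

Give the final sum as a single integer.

Answer: 99

Derivation:
Initial sum: 202
Change 1: A[7] 49 -> -18, delta = -67, sum = 135
Change 2: A[4] 50 -> -1, delta = -51, sum = 84
Change 3: A[5] 44 -> 16, delta = -28, sum = 56
Change 4: A[2] -3 -> 40, delta = 43, sum = 99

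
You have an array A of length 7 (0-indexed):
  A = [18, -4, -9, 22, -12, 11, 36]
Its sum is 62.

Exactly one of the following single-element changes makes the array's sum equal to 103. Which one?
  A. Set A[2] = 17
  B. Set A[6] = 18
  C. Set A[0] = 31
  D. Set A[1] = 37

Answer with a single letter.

Option A: A[2] -9->17, delta=26, new_sum=62+(26)=88
Option B: A[6] 36->18, delta=-18, new_sum=62+(-18)=44
Option C: A[0] 18->31, delta=13, new_sum=62+(13)=75
Option D: A[1] -4->37, delta=41, new_sum=62+(41)=103 <-- matches target

Answer: D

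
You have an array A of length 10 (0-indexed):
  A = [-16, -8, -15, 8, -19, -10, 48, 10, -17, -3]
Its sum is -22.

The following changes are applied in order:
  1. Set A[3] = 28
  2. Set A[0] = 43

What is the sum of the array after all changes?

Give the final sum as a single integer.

Initial sum: -22
Change 1: A[3] 8 -> 28, delta = 20, sum = -2
Change 2: A[0] -16 -> 43, delta = 59, sum = 57

Answer: 57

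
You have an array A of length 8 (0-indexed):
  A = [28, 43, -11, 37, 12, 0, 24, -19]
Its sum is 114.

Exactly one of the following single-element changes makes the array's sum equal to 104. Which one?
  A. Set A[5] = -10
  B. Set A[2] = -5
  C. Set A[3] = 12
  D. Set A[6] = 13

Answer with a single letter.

Answer: A

Derivation:
Option A: A[5] 0->-10, delta=-10, new_sum=114+(-10)=104 <-- matches target
Option B: A[2] -11->-5, delta=6, new_sum=114+(6)=120
Option C: A[3] 37->12, delta=-25, new_sum=114+(-25)=89
Option D: A[6] 24->13, delta=-11, new_sum=114+(-11)=103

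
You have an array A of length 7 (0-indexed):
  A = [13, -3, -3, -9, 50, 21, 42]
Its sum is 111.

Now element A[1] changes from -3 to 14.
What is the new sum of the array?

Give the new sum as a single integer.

Answer: 128

Derivation:
Old value at index 1: -3
New value at index 1: 14
Delta = 14 - -3 = 17
New sum = old_sum + delta = 111 + (17) = 128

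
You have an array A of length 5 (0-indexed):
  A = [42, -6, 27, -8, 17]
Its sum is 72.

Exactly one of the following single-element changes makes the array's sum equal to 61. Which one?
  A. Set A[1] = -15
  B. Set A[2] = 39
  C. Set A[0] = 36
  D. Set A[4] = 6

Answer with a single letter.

Answer: D

Derivation:
Option A: A[1] -6->-15, delta=-9, new_sum=72+(-9)=63
Option B: A[2] 27->39, delta=12, new_sum=72+(12)=84
Option C: A[0] 42->36, delta=-6, new_sum=72+(-6)=66
Option D: A[4] 17->6, delta=-11, new_sum=72+(-11)=61 <-- matches target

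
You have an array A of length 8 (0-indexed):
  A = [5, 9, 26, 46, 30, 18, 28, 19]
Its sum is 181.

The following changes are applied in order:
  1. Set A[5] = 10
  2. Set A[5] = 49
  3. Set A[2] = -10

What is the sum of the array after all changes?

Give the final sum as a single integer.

Answer: 176

Derivation:
Initial sum: 181
Change 1: A[5] 18 -> 10, delta = -8, sum = 173
Change 2: A[5] 10 -> 49, delta = 39, sum = 212
Change 3: A[2] 26 -> -10, delta = -36, sum = 176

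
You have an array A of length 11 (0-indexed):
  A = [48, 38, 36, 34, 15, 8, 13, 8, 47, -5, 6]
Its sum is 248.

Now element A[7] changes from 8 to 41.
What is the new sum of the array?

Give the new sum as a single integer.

Old value at index 7: 8
New value at index 7: 41
Delta = 41 - 8 = 33
New sum = old_sum + delta = 248 + (33) = 281

Answer: 281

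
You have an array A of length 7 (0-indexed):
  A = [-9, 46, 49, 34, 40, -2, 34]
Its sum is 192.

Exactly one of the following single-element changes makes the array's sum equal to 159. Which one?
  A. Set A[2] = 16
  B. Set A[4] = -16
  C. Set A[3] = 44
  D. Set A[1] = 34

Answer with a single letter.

Option A: A[2] 49->16, delta=-33, new_sum=192+(-33)=159 <-- matches target
Option B: A[4] 40->-16, delta=-56, new_sum=192+(-56)=136
Option C: A[3] 34->44, delta=10, new_sum=192+(10)=202
Option D: A[1] 46->34, delta=-12, new_sum=192+(-12)=180

Answer: A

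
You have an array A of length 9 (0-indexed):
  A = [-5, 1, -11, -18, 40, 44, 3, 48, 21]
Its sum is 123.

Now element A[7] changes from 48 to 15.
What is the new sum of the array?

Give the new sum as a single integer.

Answer: 90

Derivation:
Old value at index 7: 48
New value at index 7: 15
Delta = 15 - 48 = -33
New sum = old_sum + delta = 123 + (-33) = 90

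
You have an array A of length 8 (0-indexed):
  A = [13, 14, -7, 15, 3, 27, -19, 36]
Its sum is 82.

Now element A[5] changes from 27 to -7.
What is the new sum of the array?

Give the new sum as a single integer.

Old value at index 5: 27
New value at index 5: -7
Delta = -7 - 27 = -34
New sum = old_sum + delta = 82 + (-34) = 48

Answer: 48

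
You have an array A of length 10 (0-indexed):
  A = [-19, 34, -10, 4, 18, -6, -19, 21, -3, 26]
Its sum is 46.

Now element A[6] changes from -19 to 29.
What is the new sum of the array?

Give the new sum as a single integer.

Old value at index 6: -19
New value at index 6: 29
Delta = 29 - -19 = 48
New sum = old_sum + delta = 46 + (48) = 94

Answer: 94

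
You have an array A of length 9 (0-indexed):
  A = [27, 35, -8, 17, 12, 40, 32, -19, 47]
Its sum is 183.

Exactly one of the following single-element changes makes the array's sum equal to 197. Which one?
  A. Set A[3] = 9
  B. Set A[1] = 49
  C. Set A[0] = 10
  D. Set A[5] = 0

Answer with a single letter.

Answer: B

Derivation:
Option A: A[3] 17->9, delta=-8, new_sum=183+(-8)=175
Option B: A[1] 35->49, delta=14, new_sum=183+(14)=197 <-- matches target
Option C: A[0] 27->10, delta=-17, new_sum=183+(-17)=166
Option D: A[5] 40->0, delta=-40, new_sum=183+(-40)=143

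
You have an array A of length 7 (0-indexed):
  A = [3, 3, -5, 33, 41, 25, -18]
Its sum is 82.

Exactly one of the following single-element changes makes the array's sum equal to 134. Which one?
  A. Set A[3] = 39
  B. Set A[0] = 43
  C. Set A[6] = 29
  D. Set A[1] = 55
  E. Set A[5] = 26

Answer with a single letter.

Option A: A[3] 33->39, delta=6, new_sum=82+(6)=88
Option B: A[0] 3->43, delta=40, new_sum=82+(40)=122
Option C: A[6] -18->29, delta=47, new_sum=82+(47)=129
Option D: A[1] 3->55, delta=52, new_sum=82+(52)=134 <-- matches target
Option E: A[5] 25->26, delta=1, new_sum=82+(1)=83

Answer: D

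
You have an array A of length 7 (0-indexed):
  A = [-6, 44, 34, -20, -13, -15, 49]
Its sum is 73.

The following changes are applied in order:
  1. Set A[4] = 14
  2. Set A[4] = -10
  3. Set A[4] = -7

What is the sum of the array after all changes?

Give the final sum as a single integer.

Answer: 79

Derivation:
Initial sum: 73
Change 1: A[4] -13 -> 14, delta = 27, sum = 100
Change 2: A[4] 14 -> -10, delta = -24, sum = 76
Change 3: A[4] -10 -> -7, delta = 3, sum = 79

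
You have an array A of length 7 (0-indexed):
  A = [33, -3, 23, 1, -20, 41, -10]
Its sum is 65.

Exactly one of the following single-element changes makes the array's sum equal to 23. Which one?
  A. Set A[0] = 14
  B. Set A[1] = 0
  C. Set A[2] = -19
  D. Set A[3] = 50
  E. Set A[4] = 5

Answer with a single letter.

Option A: A[0] 33->14, delta=-19, new_sum=65+(-19)=46
Option B: A[1] -3->0, delta=3, new_sum=65+(3)=68
Option C: A[2] 23->-19, delta=-42, new_sum=65+(-42)=23 <-- matches target
Option D: A[3] 1->50, delta=49, new_sum=65+(49)=114
Option E: A[4] -20->5, delta=25, new_sum=65+(25)=90

Answer: C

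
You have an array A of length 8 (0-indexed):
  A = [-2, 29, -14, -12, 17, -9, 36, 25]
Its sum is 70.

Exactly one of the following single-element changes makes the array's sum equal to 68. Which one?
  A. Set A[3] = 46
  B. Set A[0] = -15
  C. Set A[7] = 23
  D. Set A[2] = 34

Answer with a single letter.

Answer: C

Derivation:
Option A: A[3] -12->46, delta=58, new_sum=70+(58)=128
Option B: A[0] -2->-15, delta=-13, new_sum=70+(-13)=57
Option C: A[7] 25->23, delta=-2, new_sum=70+(-2)=68 <-- matches target
Option D: A[2] -14->34, delta=48, new_sum=70+(48)=118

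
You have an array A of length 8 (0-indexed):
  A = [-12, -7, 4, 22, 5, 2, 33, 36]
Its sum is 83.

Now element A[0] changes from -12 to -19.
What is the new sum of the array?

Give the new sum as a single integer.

Answer: 76

Derivation:
Old value at index 0: -12
New value at index 0: -19
Delta = -19 - -12 = -7
New sum = old_sum + delta = 83 + (-7) = 76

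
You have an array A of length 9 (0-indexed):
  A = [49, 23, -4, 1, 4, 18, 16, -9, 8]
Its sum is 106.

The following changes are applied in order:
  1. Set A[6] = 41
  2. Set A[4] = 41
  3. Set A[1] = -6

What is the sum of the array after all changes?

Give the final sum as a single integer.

Initial sum: 106
Change 1: A[6] 16 -> 41, delta = 25, sum = 131
Change 2: A[4] 4 -> 41, delta = 37, sum = 168
Change 3: A[1] 23 -> -6, delta = -29, sum = 139

Answer: 139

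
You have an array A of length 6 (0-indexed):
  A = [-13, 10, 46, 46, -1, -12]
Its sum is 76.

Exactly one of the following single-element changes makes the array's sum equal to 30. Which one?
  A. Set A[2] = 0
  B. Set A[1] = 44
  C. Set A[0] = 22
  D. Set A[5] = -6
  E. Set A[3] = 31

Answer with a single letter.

Option A: A[2] 46->0, delta=-46, new_sum=76+(-46)=30 <-- matches target
Option B: A[1] 10->44, delta=34, new_sum=76+(34)=110
Option C: A[0] -13->22, delta=35, new_sum=76+(35)=111
Option D: A[5] -12->-6, delta=6, new_sum=76+(6)=82
Option E: A[3] 46->31, delta=-15, new_sum=76+(-15)=61

Answer: A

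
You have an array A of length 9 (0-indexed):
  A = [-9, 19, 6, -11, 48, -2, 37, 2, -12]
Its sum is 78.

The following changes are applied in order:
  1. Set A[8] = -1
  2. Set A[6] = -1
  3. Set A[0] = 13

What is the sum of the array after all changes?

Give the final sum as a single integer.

Answer: 73

Derivation:
Initial sum: 78
Change 1: A[8] -12 -> -1, delta = 11, sum = 89
Change 2: A[6] 37 -> -1, delta = -38, sum = 51
Change 3: A[0] -9 -> 13, delta = 22, sum = 73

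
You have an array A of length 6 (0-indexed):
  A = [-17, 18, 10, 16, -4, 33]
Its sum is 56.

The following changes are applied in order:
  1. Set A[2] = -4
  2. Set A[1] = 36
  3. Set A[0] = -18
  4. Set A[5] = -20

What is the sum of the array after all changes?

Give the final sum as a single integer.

Answer: 6

Derivation:
Initial sum: 56
Change 1: A[2] 10 -> -4, delta = -14, sum = 42
Change 2: A[1] 18 -> 36, delta = 18, sum = 60
Change 3: A[0] -17 -> -18, delta = -1, sum = 59
Change 4: A[5] 33 -> -20, delta = -53, sum = 6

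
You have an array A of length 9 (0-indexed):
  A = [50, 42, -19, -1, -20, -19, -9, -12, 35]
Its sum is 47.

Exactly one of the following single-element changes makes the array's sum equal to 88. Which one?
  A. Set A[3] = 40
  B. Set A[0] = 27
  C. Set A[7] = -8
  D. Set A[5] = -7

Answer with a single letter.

Answer: A

Derivation:
Option A: A[3] -1->40, delta=41, new_sum=47+(41)=88 <-- matches target
Option B: A[0] 50->27, delta=-23, new_sum=47+(-23)=24
Option C: A[7] -12->-8, delta=4, new_sum=47+(4)=51
Option D: A[5] -19->-7, delta=12, new_sum=47+(12)=59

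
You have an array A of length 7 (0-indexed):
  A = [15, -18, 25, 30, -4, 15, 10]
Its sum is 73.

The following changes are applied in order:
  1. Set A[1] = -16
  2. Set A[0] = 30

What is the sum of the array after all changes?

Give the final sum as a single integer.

Initial sum: 73
Change 1: A[1] -18 -> -16, delta = 2, sum = 75
Change 2: A[0] 15 -> 30, delta = 15, sum = 90

Answer: 90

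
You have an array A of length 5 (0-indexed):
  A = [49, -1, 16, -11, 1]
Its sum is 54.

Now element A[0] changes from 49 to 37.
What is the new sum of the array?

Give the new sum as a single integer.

Answer: 42

Derivation:
Old value at index 0: 49
New value at index 0: 37
Delta = 37 - 49 = -12
New sum = old_sum + delta = 54 + (-12) = 42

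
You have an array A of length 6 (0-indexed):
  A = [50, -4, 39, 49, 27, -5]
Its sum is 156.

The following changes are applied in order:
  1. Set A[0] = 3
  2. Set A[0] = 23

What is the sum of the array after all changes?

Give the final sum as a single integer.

Initial sum: 156
Change 1: A[0] 50 -> 3, delta = -47, sum = 109
Change 2: A[0] 3 -> 23, delta = 20, sum = 129

Answer: 129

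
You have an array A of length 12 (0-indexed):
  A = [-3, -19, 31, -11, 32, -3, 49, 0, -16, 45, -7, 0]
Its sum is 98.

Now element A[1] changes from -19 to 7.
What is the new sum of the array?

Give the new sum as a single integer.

Answer: 124

Derivation:
Old value at index 1: -19
New value at index 1: 7
Delta = 7 - -19 = 26
New sum = old_sum + delta = 98 + (26) = 124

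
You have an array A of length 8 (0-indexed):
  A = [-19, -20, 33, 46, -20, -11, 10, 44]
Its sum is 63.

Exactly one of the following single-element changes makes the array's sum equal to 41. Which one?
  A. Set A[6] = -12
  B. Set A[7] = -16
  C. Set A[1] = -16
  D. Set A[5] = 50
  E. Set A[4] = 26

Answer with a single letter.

Answer: A

Derivation:
Option A: A[6] 10->-12, delta=-22, new_sum=63+(-22)=41 <-- matches target
Option B: A[7] 44->-16, delta=-60, new_sum=63+(-60)=3
Option C: A[1] -20->-16, delta=4, new_sum=63+(4)=67
Option D: A[5] -11->50, delta=61, new_sum=63+(61)=124
Option E: A[4] -20->26, delta=46, new_sum=63+(46)=109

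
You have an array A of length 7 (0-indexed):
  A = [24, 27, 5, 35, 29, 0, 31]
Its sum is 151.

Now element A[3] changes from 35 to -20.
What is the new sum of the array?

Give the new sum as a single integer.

Old value at index 3: 35
New value at index 3: -20
Delta = -20 - 35 = -55
New sum = old_sum + delta = 151 + (-55) = 96

Answer: 96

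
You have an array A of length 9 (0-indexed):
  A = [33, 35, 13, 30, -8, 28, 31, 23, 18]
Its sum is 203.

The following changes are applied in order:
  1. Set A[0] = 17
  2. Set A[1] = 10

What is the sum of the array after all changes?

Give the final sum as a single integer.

Initial sum: 203
Change 1: A[0] 33 -> 17, delta = -16, sum = 187
Change 2: A[1] 35 -> 10, delta = -25, sum = 162

Answer: 162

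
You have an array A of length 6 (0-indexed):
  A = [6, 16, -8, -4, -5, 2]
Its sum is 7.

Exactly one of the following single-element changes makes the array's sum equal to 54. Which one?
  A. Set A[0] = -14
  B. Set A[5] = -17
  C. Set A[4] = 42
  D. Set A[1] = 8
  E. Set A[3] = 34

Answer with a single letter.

Answer: C

Derivation:
Option A: A[0] 6->-14, delta=-20, new_sum=7+(-20)=-13
Option B: A[5] 2->-17, delta=-19, new_sum=7+(-19)=-12
Option C: A[4] -5->42, delta=47, new_sum=7+(47)=54 <-- matches target
Option D: A[1] 16->8, delta=-8, new_sum=7+(-8)=-1
Option E: A[3] -4->34, delta=38, new_sum=7+(38)=45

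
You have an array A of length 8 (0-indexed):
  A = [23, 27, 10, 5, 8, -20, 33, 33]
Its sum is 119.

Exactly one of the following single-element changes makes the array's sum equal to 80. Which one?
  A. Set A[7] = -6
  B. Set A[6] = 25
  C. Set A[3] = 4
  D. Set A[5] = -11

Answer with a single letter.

Option A: A[7] 33->-6, delta=-39, new_sum=119+(-39)=80 <-- matches target
Option B: A[6] 33->25, delta=-8, new_sum=119+(-8)=111
Option C: A[3] 5->4, delta=-1, new_sum=119+(-1)=118
Option D: A[5] -20->-11, delta=9, new_sum=119+(9)=128

Answer: A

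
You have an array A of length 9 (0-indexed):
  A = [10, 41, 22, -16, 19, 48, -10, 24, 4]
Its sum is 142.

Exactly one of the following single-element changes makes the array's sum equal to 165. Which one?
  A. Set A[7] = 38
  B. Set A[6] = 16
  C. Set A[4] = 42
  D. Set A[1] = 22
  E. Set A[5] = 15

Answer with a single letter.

Answer: C

Derivation:
Option A: A[7] 24->38, delta=14, new_sum=142+(14)=156
Option B: A[6] -10->16, delta=26, new_sum=142+(26)=168
Option C: A[4] 19->42, delta=23, new_sum=142+(23)=165 <-- matches target
Option D: A[1] 41->22, delta=-19, new_sum=142+(-19)=123
Option E: A[5] 48->15, delta=-33, new_sum=142+(-33)=109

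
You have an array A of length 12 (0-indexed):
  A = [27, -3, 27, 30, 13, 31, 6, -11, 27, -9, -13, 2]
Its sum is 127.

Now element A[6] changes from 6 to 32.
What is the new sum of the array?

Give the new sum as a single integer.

Old value at index 6: 6
New value at index 6: 32
Delta = 32 - 6 = 26
New sum = old_sum + delta = 127 + (26) = 153

Answer: 153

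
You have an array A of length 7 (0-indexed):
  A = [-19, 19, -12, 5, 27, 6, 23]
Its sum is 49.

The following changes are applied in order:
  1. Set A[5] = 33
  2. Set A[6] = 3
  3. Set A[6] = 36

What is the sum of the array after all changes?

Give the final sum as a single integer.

Answer: 89

Derivation:
Initial sum: 49
Change 1: A[5] 6 -> 33, delta = 27, sum = 76
Change 2: A[6] 23 -> 3, delta = -20, sum = 56
Change 3: A[6] 3 -> 36, delta = 33, sum = 89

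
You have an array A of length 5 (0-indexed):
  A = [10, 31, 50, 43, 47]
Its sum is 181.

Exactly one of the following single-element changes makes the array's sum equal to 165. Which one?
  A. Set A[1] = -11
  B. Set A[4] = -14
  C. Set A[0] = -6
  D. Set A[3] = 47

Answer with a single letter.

Answer: C

Derivation:
Option A: A[1] 31->-11, delta=-42, new_sum=181+(-42)=139
Option B: A[4] 47->-14, delta=-61, new_sum=181+(-61)=120
Option C: A[0] 10->-6, delta=-16, new_sum=181+(-16)=165 <-- matches target
Option D: A[3] 43->47, delta=4, new_sum=181+(4)=185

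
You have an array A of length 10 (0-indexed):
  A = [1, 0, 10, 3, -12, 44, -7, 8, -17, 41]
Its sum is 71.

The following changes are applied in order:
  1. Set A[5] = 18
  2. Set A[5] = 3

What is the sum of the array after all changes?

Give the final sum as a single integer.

Initial sum: 71
Change 1: A[5] 44 -> 18, delta = -26, sum = 45
Change 2: A[5] 18 -> 3, delta = -15, sum = 30

Answer: 30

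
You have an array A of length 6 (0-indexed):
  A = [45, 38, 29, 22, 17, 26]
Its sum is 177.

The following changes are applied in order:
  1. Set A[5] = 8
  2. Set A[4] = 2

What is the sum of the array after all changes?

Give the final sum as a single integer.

Answer: 144

Derivation:
Initial sum: 177
Change 1: A[5] 26 -> 8, delta = -18, sum = 159
Change 2: A[4] 17 -> 2, delta = -15, sum = 144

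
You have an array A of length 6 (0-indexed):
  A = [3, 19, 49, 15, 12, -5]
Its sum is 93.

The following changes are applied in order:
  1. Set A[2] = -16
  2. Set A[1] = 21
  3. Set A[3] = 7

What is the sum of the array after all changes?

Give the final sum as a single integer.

Answer: 22

Derivation:
Initial sum: 93
Change 1: A[2] 49 -> -16, delta = -65, sum = 28
Change 2: A[1] 19 -> 21, delta = 2, sum = 30
Change 3: A[3] 15 -> 7, delta = -8, sum = 22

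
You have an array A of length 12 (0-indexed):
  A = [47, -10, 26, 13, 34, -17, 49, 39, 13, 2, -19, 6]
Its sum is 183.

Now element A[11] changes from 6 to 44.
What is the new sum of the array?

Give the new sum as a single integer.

Answer: 221

Derivation:
Old value at index 11: 6
New value at index 11: 44
Delta = 44 - 6 = 38
New sum = old_sum + delta = 183 + (38) = 221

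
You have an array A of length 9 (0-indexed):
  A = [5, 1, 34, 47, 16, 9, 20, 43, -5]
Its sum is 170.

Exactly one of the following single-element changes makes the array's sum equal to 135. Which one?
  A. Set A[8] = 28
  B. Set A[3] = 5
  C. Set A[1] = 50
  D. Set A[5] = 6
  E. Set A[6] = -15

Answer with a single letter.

Option A: A[8] -5->28, delta=33, new_sum=170+(33)=203
Option B: A[3] 47->5, delta=-42, new_sum=170+(-42)=128
Option C: A[1] 1->50, delta=49, new_sum=170+(49)=219
Option D: A[5] 9->6, delta=-3, new_sum=170+(-3)=167
Option E: A[6] 20->-15, delta=-35, new_sum=170+(-35)=135 <-- matches target

Answer: E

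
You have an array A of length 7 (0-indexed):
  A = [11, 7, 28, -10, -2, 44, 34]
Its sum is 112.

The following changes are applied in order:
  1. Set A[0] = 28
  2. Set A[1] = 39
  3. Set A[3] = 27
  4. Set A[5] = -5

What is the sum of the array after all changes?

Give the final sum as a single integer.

Answer: 149

Derivation:
Initial sum: 112
Change 1: A[0] 11 -> 28, delta = 17, sum = 129
Change 2: A[1] 7 -> 39, delta = 32, sum = 161
Change 3: A[3] -10 -> 27, delta = 37, sum = 198
Change 4: A[5] 44 -> -5, delta = -49, sum = 149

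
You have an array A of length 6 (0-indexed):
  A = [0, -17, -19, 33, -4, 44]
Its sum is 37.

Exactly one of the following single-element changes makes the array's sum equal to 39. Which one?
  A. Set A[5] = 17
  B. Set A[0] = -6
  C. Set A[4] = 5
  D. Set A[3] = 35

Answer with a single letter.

Answer: D

Derivation:
Option A: A[5] 44->17, delta=-27, new_sum=37+(-27)=10
Option B: A[0] 0->-6, delta=-6, new_sum=37+(-6)=31
Option C: A[4] -4->5, delta=9, new_sum=37+(9)=46
Option D: A[3] 33->35, delta=2, new_sum=37+(2)=39 <-- matches target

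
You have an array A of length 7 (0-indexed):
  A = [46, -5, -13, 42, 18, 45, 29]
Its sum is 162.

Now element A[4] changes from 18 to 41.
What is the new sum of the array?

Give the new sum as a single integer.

Old value at index 4: 18
New value at index 4: 41
Delta = 41 - 18 = 23
New sum = old_sum + delta = 162 + (23) = 185

Answer: 185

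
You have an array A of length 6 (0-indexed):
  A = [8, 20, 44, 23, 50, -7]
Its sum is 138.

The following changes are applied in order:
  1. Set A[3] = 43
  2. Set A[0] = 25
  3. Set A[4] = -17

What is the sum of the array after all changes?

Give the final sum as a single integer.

Initial sum: 138
Change 1: A[3] 23 -> 43, delta = 20, sum = 158
Change 2: A[0] 8 -> 25, delta = 17, sum = 175
Change 3: A[4] 50 -> -17, delta = -67, sum = 108

Answer: 108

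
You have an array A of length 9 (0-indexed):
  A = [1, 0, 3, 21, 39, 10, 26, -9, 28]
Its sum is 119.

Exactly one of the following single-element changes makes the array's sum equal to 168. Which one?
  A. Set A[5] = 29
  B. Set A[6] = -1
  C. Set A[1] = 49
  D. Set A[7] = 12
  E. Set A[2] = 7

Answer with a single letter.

Answer: C

Derivation:
Option A: A[5] 10->29, delta=19, new_sum=119+(19)=138
Option B: A[6] 26->-1, delta=-27, new_sum=119+(-27)=92
Option C: A[1] 0->49, delta=49, new_sum=119+(49)=168 <-- matches target
Option D: A[7] -9->12, delta=21, new_sum=119+(21)=140
Option E: A[2] 3->7, delta=4, new_sum=119+(4)=123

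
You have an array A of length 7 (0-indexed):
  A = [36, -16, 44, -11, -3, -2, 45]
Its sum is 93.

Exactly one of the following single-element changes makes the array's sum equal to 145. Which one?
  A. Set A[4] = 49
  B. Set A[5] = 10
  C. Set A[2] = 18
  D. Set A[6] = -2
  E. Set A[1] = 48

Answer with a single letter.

Answer: A

Derivation:
Option A: A[4] -3->49, delta=52, new_sum=93+(52)=145 <-- matches target
Option B: A[5] -2->10, delta=12, new_sum=93+(12)=105
Option C: A[2] 44->18, delta=-26, new_sum=93+(-26)=67
Option D: A[6] 45->-2, delta=-47, new_sum=93+(-47)=46
Option E: A[1] -16->48, delta=64, new_sum=93+(64)=157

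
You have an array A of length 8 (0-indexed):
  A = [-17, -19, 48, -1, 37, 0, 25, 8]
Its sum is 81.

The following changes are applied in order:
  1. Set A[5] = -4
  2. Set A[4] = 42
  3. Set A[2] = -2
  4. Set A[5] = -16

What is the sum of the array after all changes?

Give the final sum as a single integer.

Answer: 20

Derivation:
Initial sum: 81
Change 1: A[5] 0 -> -4, delta = -4, sum = 77
Change 2: A[4] 37 -> 42, delta = 5, sum = 82
Change 3: A[2] 48 -> -2, delta = -50, sum = 32
Change 4: A[5] -4 -> -16, delta = -12, sum = 20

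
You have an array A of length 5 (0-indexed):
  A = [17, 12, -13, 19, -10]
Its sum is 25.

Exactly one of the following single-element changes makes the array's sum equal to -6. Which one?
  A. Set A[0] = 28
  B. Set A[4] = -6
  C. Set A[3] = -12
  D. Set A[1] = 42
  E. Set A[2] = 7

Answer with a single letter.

Answer: C

Derivation:
Option A: A[0] 17->28, delta=11, new_sum=25+(11)=36
Option B: A[4] -10->-6, delta=4, new_sum=25+(4)=29
Option C: A[3] 19->-12, delta=-31, new_sum=25+(-31)=-6 <-- matches target
Option D: A[1] 12->42, delta=30, new_sum=25+(30)=55
Option E: A[2] -13->7, delta=20, new_sum=25+(20)=45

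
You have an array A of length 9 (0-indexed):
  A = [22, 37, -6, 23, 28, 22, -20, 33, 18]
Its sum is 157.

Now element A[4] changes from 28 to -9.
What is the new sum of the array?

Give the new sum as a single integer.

Answer: 120

Derivation:
Old value at index 4: 28
New value at index 4: -9
Delta = -9 - 28 = -37
New sum = old_sum + delta = 157 + (-37) = 120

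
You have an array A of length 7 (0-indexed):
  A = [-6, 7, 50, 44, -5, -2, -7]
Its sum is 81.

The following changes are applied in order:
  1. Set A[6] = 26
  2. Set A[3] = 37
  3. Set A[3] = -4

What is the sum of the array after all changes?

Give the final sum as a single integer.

Initial sum: 81
Change 1: A[6] -7 -> 26, delta = 33, sum = 114
Change 2: A[3] 44 -> 37, delta = -7, sum = 107
Change 3: A[3] 37 -> -4, delta = -41, sum = 66

Answer: 66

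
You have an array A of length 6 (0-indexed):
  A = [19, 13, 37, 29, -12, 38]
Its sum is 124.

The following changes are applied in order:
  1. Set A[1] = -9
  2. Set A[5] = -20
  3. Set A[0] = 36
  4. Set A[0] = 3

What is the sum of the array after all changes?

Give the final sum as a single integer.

Initial sum: 124
Change 1: A[1] 13 -> -9, delta = -22, sum = 102
Change 2: A[5] 38 -> -20, delta = -58, sum = 44
Change 3: A[0] 19 -> 36, delta = 17, sum = 61
Change 4: A[0] 36 -> 3, delta = -33, sum = 28

Answer: 28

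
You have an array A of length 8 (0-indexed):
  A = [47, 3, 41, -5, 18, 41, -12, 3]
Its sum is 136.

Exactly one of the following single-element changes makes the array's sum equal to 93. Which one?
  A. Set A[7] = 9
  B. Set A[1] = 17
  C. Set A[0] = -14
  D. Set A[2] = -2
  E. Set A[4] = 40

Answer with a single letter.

Option A: A[7] 3->9, delta=6, new_sum=136+(6)=142
Option B: A[1] 3->17, delta=14, new_sum=136+(14)=150
Option C: A[0] 47->-14, delta=-61, new_sum=136+(-61)=75
Option D: A[2] 41->-2, delta=-43, new_sum=136+(-43)=93 <-- matches target
Option E: A[4] 18->40, delta=22, new_sum=136+(22)=158

Answer: D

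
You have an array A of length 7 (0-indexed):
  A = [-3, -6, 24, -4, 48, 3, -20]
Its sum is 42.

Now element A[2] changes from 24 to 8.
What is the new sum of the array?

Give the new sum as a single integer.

Answer: 26

Derivation:
Old value at index 2: 24
New value at index 2: 8
Delta = 8 - 24 = -16
New sum = old_sum + delta = 42 + (-16) = 26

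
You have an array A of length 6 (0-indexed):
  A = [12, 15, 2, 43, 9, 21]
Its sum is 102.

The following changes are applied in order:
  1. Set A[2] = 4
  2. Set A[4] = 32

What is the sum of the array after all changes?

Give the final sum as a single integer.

Initial sum: 102
Change 1: A[2] 2 -> 4, delta = 2, sum = 104
Change 2: A[4] 9 -> 32, delta = 23, sum = 127

Answer: 127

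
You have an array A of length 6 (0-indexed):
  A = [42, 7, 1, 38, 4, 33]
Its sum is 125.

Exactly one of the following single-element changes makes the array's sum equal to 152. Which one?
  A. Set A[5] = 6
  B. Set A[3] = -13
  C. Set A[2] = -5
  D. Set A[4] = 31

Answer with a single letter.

Option A: A[5] 33->6, delta=-27, new_sum=125+(-27)=98
Option B: A[3] 38->-13, delta=-51, new_sum=125+(-51)=74
Option C: A[2] 1->-5, delta=-6, new_sum=125+(-6)=119
Option D: A[4] 4->31, delta=27, new_sum=125+(27)=152 <-- matches target

Answer: D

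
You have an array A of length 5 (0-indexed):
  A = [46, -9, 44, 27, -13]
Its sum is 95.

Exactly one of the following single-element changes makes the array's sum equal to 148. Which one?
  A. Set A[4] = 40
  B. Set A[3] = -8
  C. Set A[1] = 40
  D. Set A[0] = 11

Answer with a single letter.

Answer: A

Derivation:
Option A: A[4] -13->40, delta=53, new_sum=95+(53)=148 <-- matches target
Option B: A[3] 27->-8, delta=-35, new_sum=95+(-35)=60
Option C: A[1] -9->40, delta=49, new_sum=95+(49)=144
Option D: A[0] 46->11, delta=-35, new_sum=95+(-35)=60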